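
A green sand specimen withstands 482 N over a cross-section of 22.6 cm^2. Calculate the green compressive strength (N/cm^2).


Formula: Compressive Strength = Force / Area
Strength = 482 N / 22.6 cm^2 = 21.3274 N/cm^2

Answer: 21.3274 N/cm^2


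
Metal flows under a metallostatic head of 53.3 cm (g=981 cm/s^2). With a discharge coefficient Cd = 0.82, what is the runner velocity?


Formula: v = Cd * sqrt(2 * g * h)  (Torricelli with discharge coefficient)
2*g*h = 2 * 981 * 53.3 = 104574.6 cm^2/s^2
sqrt(104574.6) = 323.37996 cm/s
v = 0.82 * 323.37996 = 265.1716 cm/s

Answer: 265.1716 cm/s


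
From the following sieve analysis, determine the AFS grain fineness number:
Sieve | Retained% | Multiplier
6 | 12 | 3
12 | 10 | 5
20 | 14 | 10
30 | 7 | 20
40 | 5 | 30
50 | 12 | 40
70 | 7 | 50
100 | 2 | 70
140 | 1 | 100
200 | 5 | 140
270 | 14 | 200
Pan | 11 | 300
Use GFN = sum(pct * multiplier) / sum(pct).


Formula: GFN = sum(pct * multiplier) / sum(pct)
sum(pct * multiplier) = 8386
sum(pct) = 100
GFN = 8386 / 100 = 83.86

Answer: 83.86


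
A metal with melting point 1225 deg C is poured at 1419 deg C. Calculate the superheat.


Formula: Superheat = T_pour - T_melt
Superheat = 1419 - 1225 = 194 deg C


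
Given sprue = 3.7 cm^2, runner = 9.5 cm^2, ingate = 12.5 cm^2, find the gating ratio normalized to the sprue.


Sprue:Runner:Ingate = 1 : 9.5/3.7 : 12.5/3.7 = 1:2.57:3.38

1:2.57:3.38


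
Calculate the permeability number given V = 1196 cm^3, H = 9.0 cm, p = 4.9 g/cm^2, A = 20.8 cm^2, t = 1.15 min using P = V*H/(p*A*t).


Formula: Permeability Number P = (V * H) / (p * A * t)
Numerator: V * H = 1196 * 9.0 = 10764.0
Denominator: p * A * t = 4.9 * 20.8 * 1.15 = 117.208
P = 10764.0 / 117.208 = 91.8367

Final answer: 91.8367


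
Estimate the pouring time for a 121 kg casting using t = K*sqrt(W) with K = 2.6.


Formula: t = K * sqrt(W)
sqrt(W) = sqrt(121) = 11.00000
t = 2.6 * 11.00000 = 28.6000 s

Final answer: 28.6000 s


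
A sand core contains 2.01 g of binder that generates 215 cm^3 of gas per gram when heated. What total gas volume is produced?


Formula: V_gas = W_binder * gas_evolution_rate
V = 2.01 g * 215 cm^3/g = 432.1500 cm^3

432.1500 cm^3


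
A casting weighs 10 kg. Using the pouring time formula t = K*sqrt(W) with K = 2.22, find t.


Formula: t = K * sqrt(W)
sqrt(W) = sqrt(10) = 3.16228
t = 2.22 * 3.16228 = 7.0203 s


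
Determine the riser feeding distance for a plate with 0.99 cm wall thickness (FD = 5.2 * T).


Formula: FD = 5.2 * T  (riser feeding-distance rule)
FD = 5.2 * 0.99 cm = 5.1480 cm

Final answer: 5.1480 cm


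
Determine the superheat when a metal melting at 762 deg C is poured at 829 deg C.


Formula: Superheat = T_pour - T_melt
Superheat = 829 - 762 = 67 deg C


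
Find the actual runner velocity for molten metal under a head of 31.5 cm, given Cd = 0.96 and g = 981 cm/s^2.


Formula: v = Cd * sqrt(2 * g * h)  (Torricelli with discharge coefficient)
2*g*h = 2 * 981 * 31.5 = 61803.0 cm^2/s^2
sqrt(61803.0) = 248.60209 cm/s
v = 0.96 * 248.60209 = 238.6580 cm/s


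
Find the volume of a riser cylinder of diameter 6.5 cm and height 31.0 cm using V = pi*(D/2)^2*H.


Formula: V = pi * (D/2)^2 * H  (cylinder volume)
Radius = D/2 = 6.5/2 = 3.25 cm
V = pi * 3.25^2 * 31.0 = 1028.6752 cm^3

1028.6752 cm^3


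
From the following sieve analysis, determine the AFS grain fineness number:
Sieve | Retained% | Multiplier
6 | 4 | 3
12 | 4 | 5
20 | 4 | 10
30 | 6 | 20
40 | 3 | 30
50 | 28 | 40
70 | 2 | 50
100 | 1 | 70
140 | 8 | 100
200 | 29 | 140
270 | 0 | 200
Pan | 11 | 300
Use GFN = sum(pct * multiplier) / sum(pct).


Formula: GFN = sum(pct * multiplier) / sum(pct)
sum(pct * multiplier) = 9732
sum(pct) = 100
GFN = 9732 / 100 = 97.32

Answer: 97.32


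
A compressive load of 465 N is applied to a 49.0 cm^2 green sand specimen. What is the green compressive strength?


Formula: Compressive Strength = Force / Area
Strength = 465 N / 49.0 cm^2 = 9.4898 N/cm^2

Answer: 9.4898 N/cm^2


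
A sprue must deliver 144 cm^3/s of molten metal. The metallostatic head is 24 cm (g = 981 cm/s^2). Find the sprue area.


Formula: v = sqrt(2*g*h), A = Q/v
Velocity: v = sqrt(2 * 981 * 24) = sqrt(47088) = 216.9977 cm/s
Sprue area: A = Q / v = 144 / 216.9977 = 0.6636 cm^2

Answer: 0.6636 cm^2


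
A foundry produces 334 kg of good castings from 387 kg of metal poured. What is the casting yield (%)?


Formula: Casting Yield = (W_good / W_total) * 100
Yield = (334 kg / 387 kg) * 100 = 86.3049%

Answer: 86.3049%


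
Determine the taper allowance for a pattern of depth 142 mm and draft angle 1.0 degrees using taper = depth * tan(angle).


Formula: taper = depth * tan(draft_angle)
tan(1.0 deg) = 0.0174551
taper = 142 mm * 0.0174551 = 2.4786 mm

2.4786 mm


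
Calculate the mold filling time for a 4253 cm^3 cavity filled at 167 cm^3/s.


Formula: t_fill = V_mold / Q_flow
t = 4253 cm^3 / 167 cm^3/s = 25.4671 s

Answer: 25.4671 s


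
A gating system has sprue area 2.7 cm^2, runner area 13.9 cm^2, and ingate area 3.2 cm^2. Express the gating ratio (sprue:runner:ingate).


Sprue:Runner:Ingate = 1 : 13.9/2.7 : 3.2/2.7 = 1:5.15:1.19

1:5.15:1.19


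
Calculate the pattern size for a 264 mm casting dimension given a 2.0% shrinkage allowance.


Formula: L_pattern = L_casting * (1 + shrinkage_rate/100)
Shrinkage factor = 1 + 2.0/100 = 1.02
L_pattern = 264 mm * 1.02 = 269.2800 mm


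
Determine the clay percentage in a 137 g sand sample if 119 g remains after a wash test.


Formula: Clay% = (W_total - W_washed) / W_total * 100
Clay mass = 137 - 119 = 18 g
Clay% = 18 / 137 * 100 = 13.1387%

13.1387%


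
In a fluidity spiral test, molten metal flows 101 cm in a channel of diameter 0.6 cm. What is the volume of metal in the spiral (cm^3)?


Formula: V = pi * (d/2)^2 * L  (cylinder volume)
Radius = 0.6/2 = 0.3 cm
V = pi * 0.3^2 * 101 = 28.5571 cm^3


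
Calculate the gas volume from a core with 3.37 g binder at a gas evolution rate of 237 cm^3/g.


Formula: V_gas = W_binder * gas_evolution_rate
V = 3.37 g * 237 cm^3/g = 798.6900 cm^3

Final answer: 798.6900 cm^3


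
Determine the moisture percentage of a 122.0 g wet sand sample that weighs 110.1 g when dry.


Formula: MC = (W_wet - W_dry) / W_wet * 100
Water mass = 122.0 - 110.1 = 11.9 g
MC = 11.9 / 122.0 * 100 = 9.7541%

Answer: 9.7541%


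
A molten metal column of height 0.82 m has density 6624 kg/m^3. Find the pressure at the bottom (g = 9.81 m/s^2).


Formula: P = rho * g * h
rho * g = 6624 * 9.81 = 64981.44 N/m^3
P = 64981.44 * 0.82 = 53284.7808 Pa

Answer: 53284.7808 Pa


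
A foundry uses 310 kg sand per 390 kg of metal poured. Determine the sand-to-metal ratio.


Formula: Sand-to-Metal Ratio = W_sand / W_metal
Ratio = 310 kg / 390 kg = 0.7949

0.7949


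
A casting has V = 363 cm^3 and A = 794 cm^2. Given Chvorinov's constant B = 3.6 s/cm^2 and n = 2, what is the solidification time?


Formula: t_s = B * (V/A)^n  (Chvorinov's rule, n=2)
Modulus M = V/A = 363/794 = 0.457179 cm
M^2 = 0.457179^2 = 0.209013 cm^2
t_s = 3.6 * 0.209013 = 0.7524 s

Answer: 0.7524 s


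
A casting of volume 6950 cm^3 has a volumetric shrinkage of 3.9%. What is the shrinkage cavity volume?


Formula: V_shrink = V_casting * shrinkage_pct / 100
V_shrink = 6950 cm^3 * 3.9 / 100 = 271.0500 cm^3

Answer: 271.0500 cm^3


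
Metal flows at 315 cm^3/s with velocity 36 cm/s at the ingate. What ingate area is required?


Formula: A_ingate = Q / v  (continuity equation)
A = 315 cm^3/s / 36 cm/s = 8.7500 cm^2


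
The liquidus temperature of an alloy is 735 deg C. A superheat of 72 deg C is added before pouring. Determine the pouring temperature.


Formula: T_pour = T_melt + Superheat
T_pour = 735 + 72 = 807 deg C


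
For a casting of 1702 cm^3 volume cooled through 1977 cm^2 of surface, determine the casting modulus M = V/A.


Formula: Casting Modulus M = V / A
M = 1702 cm^3 / 1977 cm^2 = 0.8609 cm


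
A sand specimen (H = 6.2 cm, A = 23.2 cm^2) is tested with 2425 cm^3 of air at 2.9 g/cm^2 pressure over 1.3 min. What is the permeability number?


Formula: Permeability Number P = (V * H) / (p * A * t)
Numerator: V * H = 2425 * 6.2 = 15035.0
Denominator: p * A * t = 2.9 * 23.2 * 1.3 = 87.464
P = 15035.0 / 87.464 = 171.8993

171.8993


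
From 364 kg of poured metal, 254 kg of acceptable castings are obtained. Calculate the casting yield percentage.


Formula: Casting Yield = (W_good / W_total) * 100
Yield = (254 kg / 364 kg) * 100 = 69.7802%

Final answer: 69.7802%


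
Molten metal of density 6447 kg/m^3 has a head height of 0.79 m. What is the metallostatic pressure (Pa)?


Formula: P = rho * g * h
rho * g = 6447 * 9.81 = 63245.07 N/m^3
P = 63245.07 * 0.79 = 49963.6053 Pa


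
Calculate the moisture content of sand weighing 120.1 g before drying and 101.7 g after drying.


Formula: MC = (W_wet - W_dry) / W_wet * 100
Water mass = 120.1 - 101.7 = 18.4 g
MC = 18.4 / 120.1 * 100 = 15.3206%

Answer: 15.3206%


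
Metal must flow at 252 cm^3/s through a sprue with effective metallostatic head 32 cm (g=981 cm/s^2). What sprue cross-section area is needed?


Formula: v = sqrt(2*g*h), A = Q/v
Velocity: v = sqrt(2 * 981 * 32) = sqrt(62784) = 250.5674 cm/s
Sprue area: A = Q / v = 252 / 250.5674 = 1.0057 cm^2

Final answer: 1.0057 cm^2


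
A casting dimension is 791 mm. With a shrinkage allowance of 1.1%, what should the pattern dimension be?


Formula: L_pattern = L_casting * (1 + shrinkage_rate/100)
Shrinkage factor = 1 + 1.1/100 = 1.011
L_pattern = 791 mm * 1.011 = 799.7010 mm


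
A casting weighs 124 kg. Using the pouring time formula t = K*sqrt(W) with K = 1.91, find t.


Formula: t = K * sqrt(W)
sqrt(W) = sqrt(124) = 11.13553
t = 1.91 * 11.13553 = 21.2689 s

21.2689 s


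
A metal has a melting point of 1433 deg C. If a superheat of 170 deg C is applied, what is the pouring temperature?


Formula: T_pour = T_melt + Superheat
T_pour = 1433 + 170 = 1603 deg C

Answer: 1603 deg C


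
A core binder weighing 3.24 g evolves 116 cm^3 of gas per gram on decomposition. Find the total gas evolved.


Formula: V_gas = W_binder * gas_evolution_rate
V = 3.24 g * 116 cm^3/g = 375.8400 cm^3

375.8400 cm^3


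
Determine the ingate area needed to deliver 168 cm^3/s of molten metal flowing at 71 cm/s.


Formula: A_ingate = Q / v  (continuity equation)
A = 168 cm^3/s / 71 cm/s = 2.3662 cm^2

Final answer: 2.3662 cm^2


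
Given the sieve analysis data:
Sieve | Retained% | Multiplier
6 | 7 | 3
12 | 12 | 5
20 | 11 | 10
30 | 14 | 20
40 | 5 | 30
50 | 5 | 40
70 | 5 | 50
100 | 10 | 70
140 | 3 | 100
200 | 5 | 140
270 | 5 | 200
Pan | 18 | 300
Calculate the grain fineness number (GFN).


Formula: GFN = sum(pct * multiplier) / sum(pct)
sum(pct * multiplier) = 9171
sum(pct) = 100
GFN = 9171 / 100 = 91.71

91.71


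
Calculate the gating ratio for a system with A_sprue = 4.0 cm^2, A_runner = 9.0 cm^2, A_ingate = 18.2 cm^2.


Sprue:Runner:Ingate = 1 : 9.0/4.0 : 18.2/4.0 = 1:2.25:4.55

Answer: 1:2.25:4.55


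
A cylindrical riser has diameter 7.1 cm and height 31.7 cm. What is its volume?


Formula: V = pi * (D/2)^2 * H  (cylinder volume)
Radius = D/2 = 7.1/2 = 3.55 cm
V = pi * 3.55^2 * 31.7 = 1255.0639 cm^3

Answer: 1255.0639 cm^3


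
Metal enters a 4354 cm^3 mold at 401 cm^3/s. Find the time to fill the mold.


Formula: t_fill = V_mold / Q_flow
t = 4354 cm^3 / 401 cm^3/s = 10.8579 s

Answer: 10.8579 s


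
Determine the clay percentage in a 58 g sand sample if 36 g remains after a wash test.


Formula: Clay% = (W_total - W_washed) / W_total * 100
Clay mass = 58 - 36 = 22 g
Clay% = 22 / 58 * 100 = 37.9310%

37.9310%


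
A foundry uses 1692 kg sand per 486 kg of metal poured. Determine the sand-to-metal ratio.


Formula: Sand-to-Metal Ratio = W_sand / W_metal
Ratio = 1692 kg / 486 kg = 3.4815

3.4815


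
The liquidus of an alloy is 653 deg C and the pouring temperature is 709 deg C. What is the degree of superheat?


Formula: Superheat = T_pour - T_melt
Superheat = 709 - 653 = 56 deg C


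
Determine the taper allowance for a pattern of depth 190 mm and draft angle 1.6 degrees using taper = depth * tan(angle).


Formula: taper = depth * tan(draft_angle)
tan(1.6 deg) = 0.0279325
taper = 190 mm * 0.0279325 = 5.3072 mm

Answer: 5.3072 mm


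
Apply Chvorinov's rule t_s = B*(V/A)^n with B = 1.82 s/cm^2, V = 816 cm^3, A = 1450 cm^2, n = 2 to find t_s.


Formula: t_s = B * (V/A)^n  (Chvorinov's rule, n=2)
Modulus M = V/A = 816/1450 = 0.562759 cm
M^2 = 0.562759^2 = 0.316698 cm^2
t_s = 1.82 * 0.316698 = 0.5764 s

Final answer: 0.5764 s


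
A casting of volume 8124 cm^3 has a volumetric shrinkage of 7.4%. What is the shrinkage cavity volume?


Formula: V_shrink = V_casting * shrinkage_pct / 100
V_shrink = 8124 cm^3 * 7.4 / 100 = 601.1760 cm^3

601.1760 cm^3


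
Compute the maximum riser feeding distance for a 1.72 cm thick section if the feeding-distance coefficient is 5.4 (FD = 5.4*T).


Formula: FD = 5.4 * T  (riser feeding-distance rule)
FD = 5.4 * 1.72 cm = 9.2880 cm


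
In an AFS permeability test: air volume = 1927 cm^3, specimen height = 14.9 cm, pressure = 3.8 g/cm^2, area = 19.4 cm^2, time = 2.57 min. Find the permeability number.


Formula: Permeability Number P = (V * H) / (p * A * t)
Numerator: V * H = 1927 * 14.9 = 28712.3
Denominator: p * A * t = 3.8 * 19.4 * 2.57 = 189.4604
P = 28712.3 / 189.4604 = 151.5478

Final answer: 151.5478


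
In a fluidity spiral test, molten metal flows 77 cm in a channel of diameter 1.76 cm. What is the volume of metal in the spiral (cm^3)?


Formula: V = pi * (d/2)^2 * L  (cylinder volume)
Radius = 1.76/2 = 0.88 cm
V = pi * 0.88^2 * 77 = 187.3294 cm^3

187.3294 cm^3


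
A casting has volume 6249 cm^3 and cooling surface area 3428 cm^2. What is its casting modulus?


Formula: Casting Modulus M = V / A
M = 6249 cm^3 / 3428 cm^2 = 1.8229 cm

1.8229 cm


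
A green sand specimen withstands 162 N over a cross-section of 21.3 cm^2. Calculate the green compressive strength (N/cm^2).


Formula: Compressive Strength = Force / Area
Strength = 162 N / 21.3 cm^2 = 7.6056 N/cm^2

Answer: 7.6056 N/cm^2


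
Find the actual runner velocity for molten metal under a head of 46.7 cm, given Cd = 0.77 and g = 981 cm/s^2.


Formula: v = Cd * sqrt(2 * g * h)  (Torricelli with discharge coefficient)
2*g*h = 2 * 981 * 46.7 = 91625.4 cm^2/s^2
sqrt(91625.4) = 302.69688 cm/s
v = 0.77 * 302.69688 = 233.0766 cm/s


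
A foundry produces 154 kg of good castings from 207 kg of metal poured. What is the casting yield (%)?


Formula: Casting Yield = (W_good / W_total) * 100
Yield = (154 kg / 207 kg) * 100 = 74.3961%

74.3961%


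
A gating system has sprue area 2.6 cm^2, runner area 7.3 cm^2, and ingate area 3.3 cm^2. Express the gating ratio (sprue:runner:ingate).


Sprue:Runner:Ingate = 1 : 7.3/2.6 : 3.3/2.6 = 1:2.81:1.27

1:2.81:1.27


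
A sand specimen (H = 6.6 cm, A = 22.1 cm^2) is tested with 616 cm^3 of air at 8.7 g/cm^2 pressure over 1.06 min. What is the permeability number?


Formula: Permeability Number P = (V * H) / (p * A * t)
Numerator: V * H = 616 * 6.6 = 4065.6
Denominator: p * A * t = 8.7 * 22.1 * 1.06 = 203.8062
P = 4065.6 / 203.8062 = 19.9484

Answer: 19.9484


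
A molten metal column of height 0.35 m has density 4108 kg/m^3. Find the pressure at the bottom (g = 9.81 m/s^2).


Formula: P = rho * g * h
rho * g = 4108 * 9.81 = 40299.48 N/m^3
P = 40299.48 * 0.35 = 14104.8180 Pa

14104.8180 Pa


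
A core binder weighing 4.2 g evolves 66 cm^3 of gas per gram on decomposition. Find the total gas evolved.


Formula: V_gas = W_binder * gas_evolution_rate
V = 4.2 g * 66 cm^3/g = 277.2000 cm^3

277.2000 cm^3


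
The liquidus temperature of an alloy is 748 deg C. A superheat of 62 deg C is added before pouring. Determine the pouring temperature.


Formula: T_pour = T_melt + Superheat
T_pour = 748 + 62 = 810 deg C

810 deg C


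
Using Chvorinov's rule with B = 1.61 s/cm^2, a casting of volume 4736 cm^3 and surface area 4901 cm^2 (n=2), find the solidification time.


Formula: t_s = B * (V/A)^n  (Chvorinov's rule, n=2)
Modulus M = V/A = 4736/4901 = 0.966333 cm
M^2 = 0.966333^2 = 0.933799 cm^2
t_s = 1.61 * 0.933799 = 1.5034 s

1.5034 s


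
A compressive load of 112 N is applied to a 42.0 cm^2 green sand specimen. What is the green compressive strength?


Formula: Compressive Strength = Force / Area
Strength = 112 N / 42.0 cm^2 = 2.6667 N/cm^2

Final answer: 2.6667 N/cm^2


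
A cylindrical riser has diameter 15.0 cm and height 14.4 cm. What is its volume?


Formula: V = pi * (D/2)^2 * H  (cylinder volume)
Radius = D/2 = 15.0/2 = 7.5 cm
V = pi * 7.5^2 * 14.4 = 2544.6900 cm^3

Final answer: 2544.6900 cm^3


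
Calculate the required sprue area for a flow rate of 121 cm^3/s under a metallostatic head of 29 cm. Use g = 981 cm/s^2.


Formula: v = sqrt(2*g*h), A = Q/v
Velocity: v = sqrt(2 * 981 * 29) = sqrt(56898) = 238.5330 cm/s
Sprue area: A = Q / v = 121 / 238.5330 = 0.5073 cm^2

Answer: 0.5073 cm^2


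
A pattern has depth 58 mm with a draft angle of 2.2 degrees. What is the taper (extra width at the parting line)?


Formula: taper = depth * tan(draft_angle)
tan(2.2 deg) = 0.0384161
taper = 58 mm * 0.0384161 = 2.2281 mm

2.2281 mm


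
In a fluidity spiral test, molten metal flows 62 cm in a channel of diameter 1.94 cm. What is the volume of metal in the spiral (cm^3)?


Formula: V = pi * (d/2)^2 * L  (cylinder volume)
Radius = 1.94/2 = 0.97 cm
V = pi * 0.97^2 * 62 = 183.2673 cm^3


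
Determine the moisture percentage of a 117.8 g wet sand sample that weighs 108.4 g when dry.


Formula: MC = (W_wet - W_dry) / W_wet * 100
Water mass = 117.8 - 108.4 = 9.4 g
MC = 9.4 / 117.8 * 100 = 7.9796%

Answer: 7.9796%


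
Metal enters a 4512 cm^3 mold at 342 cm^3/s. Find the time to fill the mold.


Formula: t_fill = V_mold / Q_flow
t = 4512 cm^3 / 342 cm^3/s = 13.1930 s


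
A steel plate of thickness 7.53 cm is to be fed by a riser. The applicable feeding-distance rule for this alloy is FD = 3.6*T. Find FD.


Formula: FD = 3.6 * T  (riser feeding-distance rule)
FD = 3.6 * 7.53 cm = 27.1080 cm

Final answer: 27.1080 cm


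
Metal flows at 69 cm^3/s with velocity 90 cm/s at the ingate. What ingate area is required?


Formula: A_ingate = Q / v  (continuity equation)
A = 69 cm^3/s / 90 cm/s = 0.7667 cm^2

Final answer: 0.7667 cm^2


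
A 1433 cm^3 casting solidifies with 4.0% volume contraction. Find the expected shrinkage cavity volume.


Formula: V_shrink = V_casting * shrinkage_pct / 100
V_shrink = 1433 cm^3 * 4.0 / 100 = 57.3200 cm^3

Answer: 57.3200 cm^3


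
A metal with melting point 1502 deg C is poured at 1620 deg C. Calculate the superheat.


Formula: Superheat = T_pour - T_melt
Superheat = 1620 - 1502 = 118 deg C


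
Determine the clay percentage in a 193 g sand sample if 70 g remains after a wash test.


Formula: Clay% = (W_total - W_washed) / W_total * 100
Clay mass = 193 - 70 = 123 g
Clay% = 123 / 193 * 100 = 63.7306%

63.7306%


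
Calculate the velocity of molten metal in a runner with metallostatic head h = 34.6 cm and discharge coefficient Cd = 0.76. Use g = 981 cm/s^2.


Formula: v = Cd * sqrt(2 * g * h)  (Torricelli with discharge coefficient)
2*g*h = 2 * 981 * 34.6 = 67885.2 cm^2/s^2
sqrt(67885.2) = 260.54788 cm/s
v = 0.76 * 260.54788 = 198.0164 cm/s


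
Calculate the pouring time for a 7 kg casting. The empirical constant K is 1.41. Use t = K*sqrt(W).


Formula: t = K * sqrt(W)
sqrt(W) = sqrt(7) = 2.64575
t = 1.41 * 2.64575 = 3.7305 s

3.7305 s


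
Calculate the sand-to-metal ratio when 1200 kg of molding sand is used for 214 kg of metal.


Formula: Sand-to-Metal Ratio = W_sand / W_metal
Ratio = 1200 kg / 214 kg = 5.6075

Final answer: 5.6075


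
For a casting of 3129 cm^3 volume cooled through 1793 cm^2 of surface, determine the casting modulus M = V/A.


Formula: Casting Modulus M = V / A
M = 3129 cm^3 / 1793 cm^2 = 1.7451 cm

1.7451 cm


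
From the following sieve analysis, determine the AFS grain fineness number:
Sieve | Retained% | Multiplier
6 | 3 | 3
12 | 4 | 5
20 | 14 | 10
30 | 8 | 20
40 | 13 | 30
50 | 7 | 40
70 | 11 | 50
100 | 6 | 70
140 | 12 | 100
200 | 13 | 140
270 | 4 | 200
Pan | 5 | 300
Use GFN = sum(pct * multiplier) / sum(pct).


Formula: GFN = sum(pct * multiplier) / sum(pct)
sum(pct * multiplier) = 7289
sum(pct) = 100
GFN = 7289 / 100 = 72.89

72.89


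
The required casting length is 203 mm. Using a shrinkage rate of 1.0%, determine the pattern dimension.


Formula: L_pattern = L_casting * (1 + shrinkage_rate/100)
Shrinkage factor = 1 + 1.0/100 = 1.01
L_pattern = 203 mm * 1.01 = 205.0300 mm

Final answer: 205.0300 mm


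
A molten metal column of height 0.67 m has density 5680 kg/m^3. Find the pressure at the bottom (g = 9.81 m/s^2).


Formula: P = rho * g * h
rho * g = 5680 * 9.81 = 55720.8 N/m^3
P = 55720.8 * 0.67 = 37332.9360 Pa

37332.9360 Pa


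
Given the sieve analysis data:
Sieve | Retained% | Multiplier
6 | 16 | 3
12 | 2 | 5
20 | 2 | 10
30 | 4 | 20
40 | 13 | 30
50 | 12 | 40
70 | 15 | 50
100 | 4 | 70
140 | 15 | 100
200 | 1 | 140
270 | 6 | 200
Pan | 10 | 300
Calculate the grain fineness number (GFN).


Formula: GFN = sum(pct * multiplier) / sum(pct)
sum(pct * multiplier) = 7898
sum(pct) = 100
GFN = 7898 / 100 = 78.98

Final answer: 78.98


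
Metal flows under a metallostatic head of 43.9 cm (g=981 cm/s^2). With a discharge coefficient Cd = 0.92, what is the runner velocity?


Formula: v = Cd * sqrt(2 * g * h)  (Torricelli with discharge coefficient)
2*g*h = 2 * 981 * 43.9 = 86131.8 cm^2/s^2
sqrt(86131.8) = 293.48220 cm/s
v = 0.92 * 293.48220 = 270.0036 cm/s

270.0036 cm/s


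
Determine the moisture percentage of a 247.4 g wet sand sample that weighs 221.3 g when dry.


Formula: MC = (W_wet - W_dry) / W_wet * 100
Water mass = 247.4 - 221.3 = 26.1 g
MC = 26.1 / 247.4 * 100 = 10.5497%


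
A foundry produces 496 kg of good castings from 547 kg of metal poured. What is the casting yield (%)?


Formula: Casting Yield = (W_good / W_total) * 100
Yield = (496 kg / 547 kg) * 100 = 90.6764%

90.6764%


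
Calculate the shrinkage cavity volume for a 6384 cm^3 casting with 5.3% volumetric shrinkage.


Formula: V_shrink = V_casting * shrinkage_pct / 100
V_shrink = 6384 cm^3 * 5.3 / 100 = 338.3520 cm^3

Final answer: 338.3520 cm^3


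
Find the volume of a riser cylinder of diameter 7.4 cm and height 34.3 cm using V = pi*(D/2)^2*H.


Formula: V = pi * (D/2)^2 * H  (cylinder volume)
Radius = D/2 = 7.4/2 = 3.7 cm
V = pi * 3.7^2 * 34.3 = 1475.1882 cm^3

1475.1882 cm^3


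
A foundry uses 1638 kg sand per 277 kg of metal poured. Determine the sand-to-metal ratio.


Formula: Sand-to-Metal Ratio = W_sand / W_metal
Ratio = 1638 kg / 277 kg = 5.9134


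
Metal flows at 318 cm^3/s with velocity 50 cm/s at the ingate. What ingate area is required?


Formula: A_ingate = Q / v  (continuity equation)
A = 318 cm^3/s / 50 cm/s = 6.3600 cm^2

Answer: 6.3600 cm^2


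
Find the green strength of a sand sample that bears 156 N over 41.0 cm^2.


Formula: Compressive Strength = Force / Area
Strength = 156 N / 41.0 cm^2 = 3.8049 N/cm^2

3.8049 N/cm^2


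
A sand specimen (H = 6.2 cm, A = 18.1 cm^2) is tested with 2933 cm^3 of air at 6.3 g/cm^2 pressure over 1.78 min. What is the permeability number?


Formula: Permeability Number P = (V * H) / (p * A * t)
Numerator: V * H = 2933 * 6.2 = 18184.6
Denominator: p * A * t = 6.3 * 18.1 * 1.78 = 202.9734
P = 18184.6 / 202.9734 = 89.5910


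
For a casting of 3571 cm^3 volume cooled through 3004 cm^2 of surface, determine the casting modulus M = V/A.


Formula: Casting Modulus M = V / A
M = 3571 cm^3 / 3004 cm^2 = 1.1887 cm


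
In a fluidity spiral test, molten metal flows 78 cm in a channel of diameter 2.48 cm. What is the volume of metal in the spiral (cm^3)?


Formula: V = pi * (d/2)^2 * L  (cylinder volume)
Radius = 2.48/2 = 1.24 cm
V = pi * 1.24^2 * 78 = 376.7800 cm^3

Final answer: 376.7800 cm^3


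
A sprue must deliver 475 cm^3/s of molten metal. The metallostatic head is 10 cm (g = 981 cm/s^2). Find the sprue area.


Formula: v = sqrt(2*g*h), A = Q/v
Velocity: v = sqrt(2 * 981 * 10) = sqrt(19620) = 140.0714 cm/s
Sprue area: A = Q / v = 475 / 140.0714 = 3.3911 cm^2

Final answer: 3.3911 cm^2


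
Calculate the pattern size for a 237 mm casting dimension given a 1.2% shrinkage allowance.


Formula: L_pattern = L_casting * (1 + shrinkage_rate/100)
Shrinkage factor = 1 + 1.2/100 = 1.012
L_pattern = 237 mm * 1.012 = 239.8440 mm

Final answer: 239.8440 mm


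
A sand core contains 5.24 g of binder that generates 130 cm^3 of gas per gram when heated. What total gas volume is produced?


Formula: V_gas = W_binder * gas_evolution_rate
V = 5.24 g * 130 cm^3/g = 681.2000 cm^3

Answer: 681.2000 cm^3


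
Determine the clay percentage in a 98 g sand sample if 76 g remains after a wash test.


Formula: Clay% = (W_total - W_washed) / W_total * 100
Clay mass = 98 - 76 = 22 g
Clay% = 22 / 98 * 100 = 22.4490%


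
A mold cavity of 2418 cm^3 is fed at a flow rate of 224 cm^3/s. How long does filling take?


Formula: t_fill = V_mold / Q_flow
t = 2418 cm^3 / 224 cm^3/s = 10.7946 s

10.7946 s


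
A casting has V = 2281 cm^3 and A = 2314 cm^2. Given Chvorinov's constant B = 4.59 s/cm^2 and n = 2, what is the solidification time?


Formula: t_s = B * (V/A)^n  (Chvorinov's rule, n=2)
Modulus M = V/A = 2281/2314 = 0.985739 cm
M^2 = 0.985739^2 = 0.971681 cm^2
t_s = 4.59 * 0.971681 = 4.4600 s

4.4600 s


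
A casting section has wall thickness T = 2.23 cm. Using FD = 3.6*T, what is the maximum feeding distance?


Formula: FD = 3.6 * T  (riser feeding-distance rule)
FD = 3.6 * 2.23 cm = 8.0280 cm

Final answer: 8.0280 cm


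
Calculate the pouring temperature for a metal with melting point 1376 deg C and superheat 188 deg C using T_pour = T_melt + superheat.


Formula: T_pour = T_melt + Superheat
T_pour = 1376 + 188 = 1564 deg C

Final answer: 1564 deg C


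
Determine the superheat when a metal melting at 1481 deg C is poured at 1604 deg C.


Formula: Superheat = T_pour - T_melt
Superheat = 1604 - 1481 = 123 deg C

Final answer: 123 deg C


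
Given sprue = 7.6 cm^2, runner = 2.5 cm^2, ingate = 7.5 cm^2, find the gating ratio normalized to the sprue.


Sprue:Runner:Ingate = 1 : 2.5/7.6 : 7.5/7.6 = 1:0.33:0.99

Final answer: 1:0.33:0.99


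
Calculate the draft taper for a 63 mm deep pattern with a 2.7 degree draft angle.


Formula: taper = depth * tan(draft_angle)
tan(2.7 deg) = 0.0471588
taper = 63 mm * 0.0471588 = 2.9710 mm

Answer: 2.9710 mm


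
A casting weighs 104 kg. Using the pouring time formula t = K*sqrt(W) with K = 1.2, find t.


Formula: t = K * sqrt(W)
sqrt(W) = sqrt(104) = 10.19804
t = 1.2 * 10.19804 = 12.2376 s

12.2376 s


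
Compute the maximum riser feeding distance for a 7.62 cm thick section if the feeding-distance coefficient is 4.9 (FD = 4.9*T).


Formula: FD = 4.9 * T  (riser feeding-distance rule)
FD = 4.9 * 7.62 cm = 37.3380 cm

Final answer: 37.3380 cm


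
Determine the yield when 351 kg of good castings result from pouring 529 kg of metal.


Formula: Casting Yield = (W_good / W_total) * 100
Yield = (351 kg / 529 kg) * 100 = 66.3516%


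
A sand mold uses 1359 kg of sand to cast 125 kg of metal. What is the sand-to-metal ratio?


Formula: Sand-to-Metal Ratio = W_sand / W_metal
Ratio = 1359 kg / 125 kg = 10.8720


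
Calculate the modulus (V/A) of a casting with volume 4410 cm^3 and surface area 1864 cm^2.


Formula: Casting Modulus M = V / A
M = 4410 cm^3 / 1864 cm^2 = 2.3659 cm

Final answer: 2.3659 cm


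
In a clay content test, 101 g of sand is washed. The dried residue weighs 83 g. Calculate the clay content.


Formula: Clay% = (W_total - W_washed) / W_total * 100
Clay mass = 101 - 83 = 18 g
Clay% = 18 / 101 * 100 = 17.8218%


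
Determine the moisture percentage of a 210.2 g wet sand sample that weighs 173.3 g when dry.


Formula: MC = (W_wet - W_dry) / W_wet * 100
Water mass = 210.2 - 173.3 = 36.9 g
MC = 36.9 / 210.2 * 100 = 17.5547%


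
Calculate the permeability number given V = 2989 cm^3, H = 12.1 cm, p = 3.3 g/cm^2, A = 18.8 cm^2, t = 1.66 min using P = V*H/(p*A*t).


Formula: Permeability Number P = (V * H) / (p * A * t)
Numerator: V * H = 2989 * 12.1 = 36166.9
Denominator: p * A * t = 3.3 * 18.8 * 1.66 = 102.9864
P = 36166.9 / 102.9864 = 351.1813

Answer: 351.1813


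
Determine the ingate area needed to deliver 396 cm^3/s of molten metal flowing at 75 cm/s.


Formula: A_ingate = Q / v  (continuity equation)
A = 396 cm^3/s / 75 cm/s = 5.2800 cm^2

Final answer: 5.2800 cm^2


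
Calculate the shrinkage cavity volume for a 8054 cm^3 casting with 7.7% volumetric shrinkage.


Formula: V_shrink = V_casting * shrinkage_pct / 100
V_shrink = 8054 cm^3 * 7.7 / 100 = 620.1580 cm^3

Answer: 620.1580 cm^3


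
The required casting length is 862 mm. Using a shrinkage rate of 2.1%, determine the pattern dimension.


Formula: L_pattern = L_casting * (1 + shrinkage_rate/100)
Shrinkage factor = 1 + 2.1/100 = 1.021
L_pattern = 862 mm * 1.021 = 880.1020 mm

Answer: 880.1020 mm


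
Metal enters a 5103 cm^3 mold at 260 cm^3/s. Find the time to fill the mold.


Formula: t_fill = V_mold / Q_flow
t = 5103 cm^3 / 260 cm^3/s = 19.6269 s

Final answer: 19.6269 s


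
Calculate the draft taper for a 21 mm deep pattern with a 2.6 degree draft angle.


Formula: taper = depth * tan(draft_angle)
tan(2.6 deg) = 0.0454097
taper = 21 mm * 0.0454097 = 0.9536 mm


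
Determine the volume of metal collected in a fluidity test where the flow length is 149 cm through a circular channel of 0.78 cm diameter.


Formula: V = pi * (d/2)^2 * L  (cylinder volume)
Radius = 0.78/2 = 0.39 cm
V = pi * 0.39^2 * 149 = 71.1976 cm^3

71.1976 cm^3


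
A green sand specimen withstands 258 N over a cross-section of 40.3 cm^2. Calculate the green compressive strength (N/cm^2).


Formula: Compressive Strength = Force / Area
Strength = 258 N / 40.3 cm^2 = 6.4020 N/cm^2

Final answer: 6.4020 N/cm^2


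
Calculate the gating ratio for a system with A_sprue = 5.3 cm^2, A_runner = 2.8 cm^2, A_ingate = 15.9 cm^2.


Sprue:Runner:Ingate = 1 : 2.8/5.3 : 15.9/5.3 = 1:0.53:3.00

Answer: 1:0.53:3.00


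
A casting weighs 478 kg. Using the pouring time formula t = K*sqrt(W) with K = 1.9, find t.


Formula: t = K * sqrt(W)
sqrt(W) = sqrt(478) = 21.86321
t = 1.9 * 21.86321 = 41.5401 s

Answer: 41.5401 s


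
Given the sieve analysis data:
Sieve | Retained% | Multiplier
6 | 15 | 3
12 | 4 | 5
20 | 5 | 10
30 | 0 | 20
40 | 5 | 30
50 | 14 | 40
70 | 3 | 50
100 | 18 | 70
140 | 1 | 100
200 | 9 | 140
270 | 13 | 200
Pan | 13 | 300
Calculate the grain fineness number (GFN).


Formula: GFN = sum(pct * multiplier) / sum(pct)
sum(pct * multiplier) = 10095
sum(pct) = 100
GFN = 10095 / 100 = 100.95

Answer: 100.95


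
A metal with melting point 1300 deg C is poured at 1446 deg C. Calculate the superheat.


Formula: Superheat = T_pour - T_melt
Superheat = 1446 - 1300 = 146 deg C

146 deg C


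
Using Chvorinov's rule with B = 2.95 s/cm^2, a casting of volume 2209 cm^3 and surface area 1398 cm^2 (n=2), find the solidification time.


Formula: t_s = B * (V/A)^n  (Chvorinov's rule, n=2)
Modulus M = V/A = 2209/1398 = 1.580114 cm
M^2 = 1.580114^2 = 2.496760 cm^2
t_s = 2.95 * 2.496760 = 7.3654 s

Final answer: 7.3654 s


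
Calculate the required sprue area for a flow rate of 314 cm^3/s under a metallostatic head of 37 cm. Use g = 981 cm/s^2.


Formula: v = sqrt(2*g*h), A = Q/v
Velocity: v = sqrt(2 * 981 * 37) = sqrt(72594) = 269.4327 cm/s
Sprue area: A = Q / v = 314 / 269.4327 = 1.1654 cm^2

Answer: 1.1654 cm^2


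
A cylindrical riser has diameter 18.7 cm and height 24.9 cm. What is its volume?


Formula: V = pi * (D/2)^2 * H  (cylinder volume)
Radius = D/2 = 18.7/2 = 9.35 cm
V = pi * 9.35^2 * 24.9 = 6838.6825 cm^3

6838.6825 cm^3


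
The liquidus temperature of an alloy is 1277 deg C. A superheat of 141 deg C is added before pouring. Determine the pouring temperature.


Formula: T_pour = T_melt + Superheat
T_pour = 1277 + 141 = 1418 deg C


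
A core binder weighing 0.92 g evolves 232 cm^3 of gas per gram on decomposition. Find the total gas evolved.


Formula: V_gas = W_binder * gas_evolution_rate
V = 0.92 g * 232 cm^3/g = 213.4400 cm^3

Final answer: 213.4400 cm^3


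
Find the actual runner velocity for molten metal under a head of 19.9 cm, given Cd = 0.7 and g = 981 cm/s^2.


Formula: v = Cd * sqrt(2 * g * h)  (Torricelli with discharge coefficient)
2*g*h = 2 * 981 * 19.9 = 39043.8 cm^2/s^2
sqrt(39043.8) = 197.59504 cm/s
v = 0.7 * 197.59504 = 138.3165 cm/s

Answer: 138.3165 cm/s


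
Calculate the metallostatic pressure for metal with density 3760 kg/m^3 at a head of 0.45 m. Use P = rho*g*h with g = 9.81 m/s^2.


Formula: P = rho * g * h
rho * g = 3760 * 9.81 = 36885.6 N/m^3
P = 36885.6 * 0.45 = 16598.5200 Pa

Answer: 16598.5200 Pa


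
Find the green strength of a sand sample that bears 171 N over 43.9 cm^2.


Formula: Compressive Strength = Force / Area
Strength = 171 N / 43.9 cm^2 = 3.8952 N/cm^2

Final answer: 3.8952 N/cm^2


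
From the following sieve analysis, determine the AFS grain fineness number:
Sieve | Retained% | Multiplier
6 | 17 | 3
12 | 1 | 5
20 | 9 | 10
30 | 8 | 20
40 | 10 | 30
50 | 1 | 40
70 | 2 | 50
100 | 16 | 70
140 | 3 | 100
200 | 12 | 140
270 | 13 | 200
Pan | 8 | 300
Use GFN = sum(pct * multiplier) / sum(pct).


Formula: GFN = sum(pct * multiplier) / sum(pct)
sum(pct * multiplier) = 8846
sum(pct) = 100
GFN = 8846 / 100 = 88.46

Final answer: 88.46


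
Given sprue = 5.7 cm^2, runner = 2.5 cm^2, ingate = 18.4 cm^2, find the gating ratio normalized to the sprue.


Sprue:Runner:Ingate = 1 : 2.5/5.7 : 18.4/5.7 = 1:0.44:3.23

Final answer: 1:0.44:3.23


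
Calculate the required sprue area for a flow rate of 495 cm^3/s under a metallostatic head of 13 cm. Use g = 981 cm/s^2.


Formula: v = sqrt(2*g*h), A = Q/v
Velocity: v = sqrt(2 * 981 * 13) = sqrt(25506) = 159.7060 cm/s
Sprue area: A = Q / v = 495 / 159.7060 = 3.0994 cm^2


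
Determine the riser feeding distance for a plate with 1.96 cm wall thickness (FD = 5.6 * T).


Formula: FD = 5.6 * T  (riser feeding-distance rule)
FD = 5.6 * 1.96 cm = 10.9760 cm

Final answer: 10.9760 cm


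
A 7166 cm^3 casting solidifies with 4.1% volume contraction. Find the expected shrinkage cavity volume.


Formula: V_shrink = V_casting * shrinkage_pct / 100
V_shrink = 7166 cm^3 * 4.1 / 100 = 293.8060 cm^3


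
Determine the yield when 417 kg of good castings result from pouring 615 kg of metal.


Formula: Casting Yield = (W_good / W_total) * 100
Yield = (417 kg / 615 kg) * 100 = 67.8049%


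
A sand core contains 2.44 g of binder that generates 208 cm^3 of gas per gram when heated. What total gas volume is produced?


Formula: V_gas = W_binder * gas_evolution_rate
V = 2.44 g * 208 cm^3/g = 507.5200 cm^3


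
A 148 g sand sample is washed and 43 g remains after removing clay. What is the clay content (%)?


Formula: Clay% = (W_total - W_washed) / W_total * 100
Clay mass = 148 - 43 = 105 g
Clay% = 105 / 148 * 100 = 70.9459%


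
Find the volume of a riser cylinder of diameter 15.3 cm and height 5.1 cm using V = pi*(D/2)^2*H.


Formula: V = pi * (D/2)^2 * H  (cylinder volume)
Radius = D/2 = 15.3/2 = 7.65 cm
V = pi * 7.65^2 * 5.1 = 937.6547 cm^3

Answer: 937.6547 cm^3


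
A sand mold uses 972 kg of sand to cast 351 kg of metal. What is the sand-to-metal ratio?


Formula: Sand-to-Metal Ratio = W_sand / W_metal
Ratio = 972 kg / 351 kg = 2.7692

Answer: 2.7692


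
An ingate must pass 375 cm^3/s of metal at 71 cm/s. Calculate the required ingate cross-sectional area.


Formula: A_ingate = Q / v  (continuity equation)
A = 375 cm^3/s / 71 cm/s = 5.2817 cm^2

Final answer: 5.2817 cm^2


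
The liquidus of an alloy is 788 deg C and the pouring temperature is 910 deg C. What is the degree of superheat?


Formula: Superheat = T_pour - T_melt
Superheat = 910 - 788 = 122 deg C


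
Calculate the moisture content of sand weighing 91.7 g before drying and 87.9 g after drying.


Formula: MC = (W_wet - W_dry) / W_wet * 100
Water mass = 91.7 - 87.9 = 3.8 g
MC = 3.8 / 91.7 * 100 = 4.1439%

Answer: 4.1439%


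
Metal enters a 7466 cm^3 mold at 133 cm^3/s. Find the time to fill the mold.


Formula: t_fill = V_mold / Q_flow
t = 7466 cm^3 / 133 cm^3/s = 56.1353 s


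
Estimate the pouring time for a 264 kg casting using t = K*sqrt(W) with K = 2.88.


Formula: t = K * sqrt(W)
sqrt(W) = sqrt(264) = 16.24808
t = 2.88 * 16.24808 = 46.7945 s

Answer: 46.7945 s


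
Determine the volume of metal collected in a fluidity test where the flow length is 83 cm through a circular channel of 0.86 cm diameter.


Formula: V = pi * (d/2)^2 * L  (cylinder volume)
Radius = 0.86/2 = 0.43 cm
V = pi * 0.43^2 * 83 = 48.2131 cm^3

Answer: 48.2131 cm^3


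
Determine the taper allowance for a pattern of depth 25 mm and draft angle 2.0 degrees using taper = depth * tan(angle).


Formula: taper = depth * tan(draft_angle)
tan(2.0 deg) = 0.0349208
taper = 25 mm * 0.0349208 = 0.8730 mm

Final answer: 0.8730 mm


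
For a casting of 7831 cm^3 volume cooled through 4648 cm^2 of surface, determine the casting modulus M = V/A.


Formula: Casting Modulus M = V / A
M = 7831 cm^3 / 4648 cm^2 = 1.6848 cm


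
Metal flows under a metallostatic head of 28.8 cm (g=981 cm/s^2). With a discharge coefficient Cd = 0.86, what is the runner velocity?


Formula: v = Cd * sqrt(2 * g * h)  (Torricelli with discharge coefficient)
2*g*h = 2 * 981 * 28.8 = 56505.6 cm^2/s^2
sqrt(56505.6) = 237.70907 cm/s
v = 0.86 * 237.70907 = 204.4298 cm/s

Answer: 204.4298 cm/s


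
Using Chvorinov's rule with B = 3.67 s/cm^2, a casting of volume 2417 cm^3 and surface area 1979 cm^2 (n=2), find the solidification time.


Formula: t_s = B * (V/A)^n  (Chvorinov's rule, n=2)
Modulus M = V/A = 2417/1979 = 1.221324 cm
M^2 = 1.221324^2 = 1.491632 cm^2
t_s = 3.67 * 1.491632 = 5.4743 s

Answer: 5.4743 s


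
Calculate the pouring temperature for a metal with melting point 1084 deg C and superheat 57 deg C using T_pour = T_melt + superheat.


Formula: T_pour = T_melt + Superheat
T_pour = 1084 + 57 = 1141 deg C


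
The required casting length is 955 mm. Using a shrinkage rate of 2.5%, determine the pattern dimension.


Formula: L_pattern = L_casting * (1 + shrinkage_rate/100)
Shrinkage factor = 1 + 2.5/100 = 1.025
L_pattern = 955 mm * 1.025 = 978.8750 mm

978.8750 mm


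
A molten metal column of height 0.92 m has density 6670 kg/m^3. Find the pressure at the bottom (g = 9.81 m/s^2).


Formula: P = rho * g * h
rho * g = 6670 * 9.81 = 65432.7 N/m^3
P = 65432.7 * 0.92 = 60198.0840 Pa


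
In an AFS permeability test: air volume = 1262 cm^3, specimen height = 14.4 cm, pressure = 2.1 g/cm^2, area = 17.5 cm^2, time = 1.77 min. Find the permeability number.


Formula: Permeability Number P = (V * H) / (p * A * t)
Numerator: V * H = 1262 * 14.4 = 18172.8
Denominator: p * A * t = 2.1 * 17.5 * 1.77 = 65.0475
P = 18172.8 / 65.0475 = 279.3774

Final answer: 279.3774


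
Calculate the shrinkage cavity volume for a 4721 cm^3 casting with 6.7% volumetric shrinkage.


Formula: V_shrink = V_casting * shrinkage_pct / 100
V_shrink = 4721 cm^3 * 6.7 / 100 = 316.3070 cm^3

Final answer: 316.3070 cm^3


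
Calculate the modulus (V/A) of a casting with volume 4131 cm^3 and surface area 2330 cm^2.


Formula: Casting Modulus M = V / A
M = 4131 cm^3 / 2330 cm^2 = 1.7730 cm

1.7730 cm
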